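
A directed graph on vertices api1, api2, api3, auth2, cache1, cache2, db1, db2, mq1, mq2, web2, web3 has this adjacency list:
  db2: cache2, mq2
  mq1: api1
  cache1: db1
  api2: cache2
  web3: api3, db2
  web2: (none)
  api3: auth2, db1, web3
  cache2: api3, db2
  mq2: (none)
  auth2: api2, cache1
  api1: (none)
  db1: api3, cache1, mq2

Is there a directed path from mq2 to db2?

No

mq2 has no outgoing edges, so nothing is reachable from it.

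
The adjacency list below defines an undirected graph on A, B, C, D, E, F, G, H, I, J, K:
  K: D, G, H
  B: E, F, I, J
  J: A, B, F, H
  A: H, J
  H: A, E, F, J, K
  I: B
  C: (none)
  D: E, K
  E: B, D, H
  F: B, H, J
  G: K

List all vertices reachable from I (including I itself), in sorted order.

A, B, D, E, F, G, H, I, J, K

Start at I.
Its neighbours: B.
Then their neighbours: E, F, J.
Then next layer: A, D, H.
Then next layer: K.
Then next layer: G.
Nothing further is reachable.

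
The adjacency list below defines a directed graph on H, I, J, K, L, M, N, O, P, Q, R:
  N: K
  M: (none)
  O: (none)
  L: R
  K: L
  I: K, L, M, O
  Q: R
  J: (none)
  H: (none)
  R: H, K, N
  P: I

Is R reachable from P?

Explore from P.
Distance 1: reach I.
Distance 2: reach K, L, M, O.
Distance 3: reach R.
Found R.

Yes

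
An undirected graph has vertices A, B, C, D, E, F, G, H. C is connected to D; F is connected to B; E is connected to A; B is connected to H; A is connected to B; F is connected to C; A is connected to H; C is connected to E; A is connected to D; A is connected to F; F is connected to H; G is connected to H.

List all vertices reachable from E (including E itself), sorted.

A, B, C, D, E, F, G, H

Start at E.
Its neighbours: A, C.
Then their neighbours: B, D, F, H.
Then next layer: G.
Every vertex is now reached.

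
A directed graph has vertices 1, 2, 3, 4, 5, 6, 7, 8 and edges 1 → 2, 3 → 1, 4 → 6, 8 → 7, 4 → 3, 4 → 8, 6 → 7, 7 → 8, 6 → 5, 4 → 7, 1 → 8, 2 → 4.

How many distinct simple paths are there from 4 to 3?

4→3

1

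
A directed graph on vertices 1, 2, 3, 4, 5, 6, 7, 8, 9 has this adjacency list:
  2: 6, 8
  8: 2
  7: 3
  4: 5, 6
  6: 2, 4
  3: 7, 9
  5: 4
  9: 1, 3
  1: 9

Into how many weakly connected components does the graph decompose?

From 1: component {1, 3, 7, 9}.
From 2: component {2, 4, 5, 6, 8}.
That's 2 components.

2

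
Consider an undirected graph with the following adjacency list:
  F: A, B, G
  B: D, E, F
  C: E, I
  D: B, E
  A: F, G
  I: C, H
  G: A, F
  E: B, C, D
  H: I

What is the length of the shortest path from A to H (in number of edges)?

Distance 0: A.
Distance 1: F, G.
Distance 2: B.
Distance 3: D, E.
Distance 4: C.
Distance 5: I.
Distance 6: H — contains H.

6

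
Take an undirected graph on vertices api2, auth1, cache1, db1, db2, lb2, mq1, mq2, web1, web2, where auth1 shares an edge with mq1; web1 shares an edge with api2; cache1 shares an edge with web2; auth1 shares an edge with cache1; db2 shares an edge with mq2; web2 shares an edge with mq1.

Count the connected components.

From api2: component {api2, web1}.
From auth1: component {auth1, cache1, mq1, web2}.
From db1: component {db1}.
From db2: component {db2, mq2}.
From lb2: component {lb2}.
That's 5 components.

5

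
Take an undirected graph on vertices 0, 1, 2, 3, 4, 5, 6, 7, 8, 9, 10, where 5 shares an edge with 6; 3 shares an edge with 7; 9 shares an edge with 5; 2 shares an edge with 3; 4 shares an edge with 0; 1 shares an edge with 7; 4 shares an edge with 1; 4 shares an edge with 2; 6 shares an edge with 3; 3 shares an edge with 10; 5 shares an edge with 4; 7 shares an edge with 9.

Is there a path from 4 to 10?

Explore from 4.
Distance 1: reach 0, 1, 2, 5.
Distance 2: reach 3, 6, 7, 9.
Distance 3: reach 10.
Found 10.

Yes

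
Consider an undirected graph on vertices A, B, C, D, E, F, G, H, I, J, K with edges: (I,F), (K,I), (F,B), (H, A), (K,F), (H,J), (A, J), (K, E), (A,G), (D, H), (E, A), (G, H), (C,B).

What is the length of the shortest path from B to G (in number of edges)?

5

Distance 0: B.
Distance 1: C, F.
Distance 2: I, K.
Distance 3: E.
Distance 4: A.
Distance 5: G, H, J — contains G.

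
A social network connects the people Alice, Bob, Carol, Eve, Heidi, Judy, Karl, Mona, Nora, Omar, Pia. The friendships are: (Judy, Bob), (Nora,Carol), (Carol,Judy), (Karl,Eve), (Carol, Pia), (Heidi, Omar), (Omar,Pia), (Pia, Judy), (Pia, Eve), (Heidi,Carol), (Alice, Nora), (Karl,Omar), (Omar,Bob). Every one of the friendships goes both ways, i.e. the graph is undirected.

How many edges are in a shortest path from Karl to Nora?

Distance 0: Karl.
Distance 1: Eve, Omar.
Distance 2: Bob, Heidi, Pia.
Distance 3: Carol, Judy.
Distance 4: Nora — contains Nora.

4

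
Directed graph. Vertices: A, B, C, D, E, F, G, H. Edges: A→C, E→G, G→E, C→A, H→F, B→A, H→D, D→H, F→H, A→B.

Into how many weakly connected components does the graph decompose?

3

From A: component {A, B, C}.
From D: component {D, F, H}.
From E: component {E, G}.
That's 3 components.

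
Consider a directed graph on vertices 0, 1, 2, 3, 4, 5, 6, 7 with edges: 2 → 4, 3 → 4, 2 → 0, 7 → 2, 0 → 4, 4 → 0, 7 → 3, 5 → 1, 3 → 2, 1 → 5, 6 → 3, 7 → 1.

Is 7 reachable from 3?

Explore from 3.
Distance 1: reach 2, 4.
Distance 2: reach 0.
The search from 3 is exhausted; no directed path reaches 7.

No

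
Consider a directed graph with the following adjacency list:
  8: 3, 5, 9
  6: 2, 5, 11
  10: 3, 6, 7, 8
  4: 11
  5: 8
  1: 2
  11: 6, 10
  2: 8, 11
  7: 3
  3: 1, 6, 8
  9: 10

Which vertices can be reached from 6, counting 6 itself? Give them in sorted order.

Start at 6.
Its neighbours: 2, 5, 11.
Then their neighbours: 8, 10.
Then next layer: 3, 7, 9.
Then next layer: 1.
Nothing further is reachable.

1, 2, 3, 5, 6, 7, 8, 9, 10, 11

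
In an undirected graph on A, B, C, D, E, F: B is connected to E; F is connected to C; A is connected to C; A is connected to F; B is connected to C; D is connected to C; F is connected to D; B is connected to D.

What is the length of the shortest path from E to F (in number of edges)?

3

Distance 0: E.
Distance 1: B.
Distance 2: C, D.
Distance 3: A, F — contains F.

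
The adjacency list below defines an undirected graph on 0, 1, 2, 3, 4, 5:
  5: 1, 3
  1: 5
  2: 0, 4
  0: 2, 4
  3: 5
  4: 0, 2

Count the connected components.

2

From 0: component {0, 2, 4}.
From 1: component {1, 3, 5}.
That's 2 components.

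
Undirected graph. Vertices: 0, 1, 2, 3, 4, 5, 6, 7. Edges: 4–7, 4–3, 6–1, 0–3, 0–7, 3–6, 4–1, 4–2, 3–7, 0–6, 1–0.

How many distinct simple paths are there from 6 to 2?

6–0–1–4–2
6–0–3–4–2
6–0–3–7–4–2
6–0–7–3–4–2
6–0–7–4–2
6–1–0–3–4–2
6–1–0–3–7–4–2
6–1–0–7–3–4–2
6–1–0–7–4–2
6–1–4–2
6–3–0–1–4–2
6–3–0–7–4–2
6–3–4–2
6–3–7–0–1–4–2
6–3–7–4–2

15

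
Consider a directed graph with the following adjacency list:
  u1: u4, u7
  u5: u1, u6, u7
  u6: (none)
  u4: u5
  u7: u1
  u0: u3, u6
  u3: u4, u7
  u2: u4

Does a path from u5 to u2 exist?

No

Explore from u5.
Distance 1: reach u1, u6, u7.
Distance 2: reach u4.
The search from u5 is exhausted; no directed path reaches u2.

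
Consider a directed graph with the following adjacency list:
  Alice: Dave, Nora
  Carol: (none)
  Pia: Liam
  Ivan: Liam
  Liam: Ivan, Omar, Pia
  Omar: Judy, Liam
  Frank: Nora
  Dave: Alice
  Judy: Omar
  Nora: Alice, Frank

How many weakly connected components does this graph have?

3

From Alice: component {Alice, Dave, Frank, Nora}.
From Carol: component {Carol}.
From Ivan: component {Ivan, Judy, Liam, Omar, Pia}.
That's 3 components.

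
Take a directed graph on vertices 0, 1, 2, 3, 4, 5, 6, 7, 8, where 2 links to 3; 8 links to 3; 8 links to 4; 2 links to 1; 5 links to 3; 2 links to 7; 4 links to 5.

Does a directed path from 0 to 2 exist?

No

0 has no outgoing edges, so nothing is reachable from it.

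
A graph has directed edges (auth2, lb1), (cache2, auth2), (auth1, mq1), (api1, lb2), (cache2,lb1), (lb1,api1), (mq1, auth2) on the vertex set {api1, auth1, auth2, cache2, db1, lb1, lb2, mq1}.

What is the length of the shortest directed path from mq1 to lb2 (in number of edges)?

Distance 0: mq1.
Distance 1: auth2.
Distance 2: lb1.
Distance 3: api1.
Distance 4: lb2 — contains lb2.

4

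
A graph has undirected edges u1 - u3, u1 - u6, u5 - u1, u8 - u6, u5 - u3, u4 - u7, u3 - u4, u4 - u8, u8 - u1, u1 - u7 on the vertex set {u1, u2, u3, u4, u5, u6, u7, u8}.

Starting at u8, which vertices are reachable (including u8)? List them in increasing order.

u1, u3, u4, u5, u6, u7, u8

Start at u8.
Its neighbours: u1, u4, u6.
Then their neighbours: u3, u5, u7.
Nothing further is reachable.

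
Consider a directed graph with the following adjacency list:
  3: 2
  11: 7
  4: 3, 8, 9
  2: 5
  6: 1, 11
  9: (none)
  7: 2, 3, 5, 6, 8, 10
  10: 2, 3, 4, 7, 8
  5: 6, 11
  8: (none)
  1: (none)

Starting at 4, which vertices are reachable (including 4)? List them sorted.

Start at 4.
Its neighbours: 3, 8, 9.
Then their neighbours: 2.
Then next layer: 5.
Then next layer: 6, 11.
Then next layer: 1, 7.
Then next layer: 10.
Every vertex is now reached.

1, 2, 3, 4, 5, 6, 7, 8, 9, 10, 11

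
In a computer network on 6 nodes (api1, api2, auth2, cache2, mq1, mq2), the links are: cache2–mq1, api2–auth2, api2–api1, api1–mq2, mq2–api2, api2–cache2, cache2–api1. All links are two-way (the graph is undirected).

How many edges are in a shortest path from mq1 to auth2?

Distance 0: mq1.
Distance 1: cache2.
Distance 2: api1, api2.
Distance 3: auth2, mq2 — contains auth2.

3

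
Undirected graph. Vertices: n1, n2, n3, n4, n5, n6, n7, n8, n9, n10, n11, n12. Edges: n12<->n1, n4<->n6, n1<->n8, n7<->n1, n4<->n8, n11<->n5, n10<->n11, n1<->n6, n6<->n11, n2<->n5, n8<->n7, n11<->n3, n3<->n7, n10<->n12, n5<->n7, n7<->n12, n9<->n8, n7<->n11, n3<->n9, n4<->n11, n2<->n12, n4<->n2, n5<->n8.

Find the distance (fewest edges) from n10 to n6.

2

Distance 0: n10.
Distance 1: n11, n12.
Distance 2: n1, n2, n3, n4, n5, n6, n7 — contains n6.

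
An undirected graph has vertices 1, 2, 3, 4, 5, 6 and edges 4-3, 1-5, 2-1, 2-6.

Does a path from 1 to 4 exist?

No

Explore from 1.
Distance 1: reach 2, 5.
Distance 2: reach 6.
The search is exhausted without reaching 4; it lies in a different component.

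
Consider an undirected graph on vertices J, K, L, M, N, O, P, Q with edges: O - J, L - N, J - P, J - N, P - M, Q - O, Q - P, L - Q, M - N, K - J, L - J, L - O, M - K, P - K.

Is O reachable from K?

Yes

Explore from K.
Distance 1: reach J, M, P.
Distance 2: reach L, N, O, Q.
Found O.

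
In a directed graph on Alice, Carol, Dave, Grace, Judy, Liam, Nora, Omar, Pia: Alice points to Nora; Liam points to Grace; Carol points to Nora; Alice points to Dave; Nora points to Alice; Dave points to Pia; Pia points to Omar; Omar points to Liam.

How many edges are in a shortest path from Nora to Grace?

6

Distance 0: Nora.
Distance 1: Alice.
Distance 2: Dave.
Distance 3: Pia.
Distance 4: Omar.
Distance 5: Liam.
Distance 6: Grace — contains Grace.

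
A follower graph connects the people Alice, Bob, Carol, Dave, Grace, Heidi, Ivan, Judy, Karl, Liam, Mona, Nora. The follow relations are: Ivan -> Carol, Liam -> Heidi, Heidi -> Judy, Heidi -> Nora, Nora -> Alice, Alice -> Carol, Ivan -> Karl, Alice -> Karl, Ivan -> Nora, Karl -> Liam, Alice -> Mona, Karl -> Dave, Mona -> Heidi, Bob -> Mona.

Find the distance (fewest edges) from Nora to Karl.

2

Distance 0: Nora.
Distance 1: Alice.
Distance 2: Carol, Karl, Mona — contains Karl.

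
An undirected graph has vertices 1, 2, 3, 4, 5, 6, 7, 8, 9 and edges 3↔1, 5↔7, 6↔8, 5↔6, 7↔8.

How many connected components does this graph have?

From 1: component {1, 3}.
From 2: component {2}.
From 4: component {4}.
From 5: component {5, 6, 7, 8}.
From 9: component {9}.
That's 5 components.

5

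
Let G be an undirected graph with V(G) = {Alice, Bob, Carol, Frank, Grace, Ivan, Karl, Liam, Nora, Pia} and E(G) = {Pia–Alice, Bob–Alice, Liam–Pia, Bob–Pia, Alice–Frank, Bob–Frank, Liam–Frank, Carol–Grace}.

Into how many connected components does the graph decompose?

5

From Alice: component {Alice, Bob, Frank, Liam, Pia}.
From Carol: component {Carol, Grace}.
From Ivan: component {Ivan}.
From Karl: component {Karl}.
From Nora: component {Nora}.
That's 5 components.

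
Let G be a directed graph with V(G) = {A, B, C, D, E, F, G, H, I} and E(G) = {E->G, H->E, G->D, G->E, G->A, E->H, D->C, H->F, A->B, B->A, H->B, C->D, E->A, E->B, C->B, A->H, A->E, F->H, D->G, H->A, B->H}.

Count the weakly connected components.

From A: component {A, B, C, D, E, F, G, H}.
From I: component {I}.
That's 2 components.

2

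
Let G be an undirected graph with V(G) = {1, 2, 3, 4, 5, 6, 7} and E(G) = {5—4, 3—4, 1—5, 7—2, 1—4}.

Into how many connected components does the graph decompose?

3

From 1: component {1, 3, 4, 5}.
From 2: component {2, 7}.
From 6: component {6}.
That's 3 components.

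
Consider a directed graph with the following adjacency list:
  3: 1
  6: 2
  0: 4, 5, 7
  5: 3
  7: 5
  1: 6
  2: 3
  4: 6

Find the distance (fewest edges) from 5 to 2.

4

Distance 0: 5.
Distance 1: 3.
Distance 2: 1.
Distance 3: 6.
Distance 4: 2 — contains 2.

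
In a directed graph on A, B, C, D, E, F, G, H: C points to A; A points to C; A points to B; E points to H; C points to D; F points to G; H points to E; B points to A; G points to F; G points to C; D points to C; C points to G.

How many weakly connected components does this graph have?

From A: component {A, B, C, D, F, G}.
From E: component {E, H}.
That's 2 components.

2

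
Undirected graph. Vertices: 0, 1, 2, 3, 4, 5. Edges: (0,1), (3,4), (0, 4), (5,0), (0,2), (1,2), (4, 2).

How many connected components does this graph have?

1

From 0: component {0, 1, 2, 3, 4, 5}.
That's 1 component.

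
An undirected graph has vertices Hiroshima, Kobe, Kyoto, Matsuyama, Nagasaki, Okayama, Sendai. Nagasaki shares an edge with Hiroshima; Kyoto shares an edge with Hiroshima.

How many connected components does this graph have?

From Hiroshima: component {Hiroshima, Kyoto, Nagasaki}.
From Kobe: component {Kobe}.
From Matsuyama: component {Matsuyama}.
From Okayama: component {Okayama}.
From Sendai: component {Sendai}.
That's 5 components.

5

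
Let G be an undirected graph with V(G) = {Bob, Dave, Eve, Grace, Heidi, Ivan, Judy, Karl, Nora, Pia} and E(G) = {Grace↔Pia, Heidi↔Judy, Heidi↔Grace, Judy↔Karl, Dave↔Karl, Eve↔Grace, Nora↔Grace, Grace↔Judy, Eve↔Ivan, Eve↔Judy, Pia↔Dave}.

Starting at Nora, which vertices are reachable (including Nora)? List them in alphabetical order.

Start at Nora.
Its neighbours: Grace.
Then their neighbours: Eve, Heidi, Judy, Pia.
Then next layer: Dave, Ivan, Karl.
Nothing further is reachable.

Dave, Eve, Grace, Heidi, Ivan, Judy, Karl, Nora, Pia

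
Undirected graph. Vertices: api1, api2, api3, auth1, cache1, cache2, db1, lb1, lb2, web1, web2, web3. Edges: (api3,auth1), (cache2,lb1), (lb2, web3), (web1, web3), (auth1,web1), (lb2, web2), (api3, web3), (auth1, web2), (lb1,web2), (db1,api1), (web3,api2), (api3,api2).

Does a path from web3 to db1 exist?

No

Explore from web3.
Distance 1: reach api2, api3, lb2, web1.
Distance 2: reach auth1, web2.
Distance 3: reach lb1.
Distance 4: reach cache2.
The search is exhausted without reaching db1; it lies in a different component.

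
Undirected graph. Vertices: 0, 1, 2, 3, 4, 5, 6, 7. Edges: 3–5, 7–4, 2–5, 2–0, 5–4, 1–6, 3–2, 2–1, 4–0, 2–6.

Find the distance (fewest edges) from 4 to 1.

Distance 0: 4.
Distance 1: 0, 5, 7.
Distance 2: 2, 3.
Distance 3: 1, 6 — contains 1.

3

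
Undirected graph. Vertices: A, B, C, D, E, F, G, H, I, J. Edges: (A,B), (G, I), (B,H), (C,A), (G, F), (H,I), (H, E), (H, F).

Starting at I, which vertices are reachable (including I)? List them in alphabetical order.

Start at I.
Its neighbours: G, H.
Then their neighbours: B, E, F.
Then next layer: A.
Then next layer: C.
Nothing further is reachable.

A, B, C, E, F, G, H, I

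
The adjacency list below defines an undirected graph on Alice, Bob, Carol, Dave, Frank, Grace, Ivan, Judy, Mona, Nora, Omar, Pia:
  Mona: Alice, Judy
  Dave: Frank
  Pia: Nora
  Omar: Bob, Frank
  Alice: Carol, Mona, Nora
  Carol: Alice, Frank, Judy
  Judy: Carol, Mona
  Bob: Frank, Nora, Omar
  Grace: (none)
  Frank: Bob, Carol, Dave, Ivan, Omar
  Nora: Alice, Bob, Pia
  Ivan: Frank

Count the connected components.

From Alice: component {Alice, Bob, Carol, Dave, Frank, Ivan, Judy, Mona, Nora, Omar, Pia}.
From Grace: component {Grace}.
That's 2 components.

2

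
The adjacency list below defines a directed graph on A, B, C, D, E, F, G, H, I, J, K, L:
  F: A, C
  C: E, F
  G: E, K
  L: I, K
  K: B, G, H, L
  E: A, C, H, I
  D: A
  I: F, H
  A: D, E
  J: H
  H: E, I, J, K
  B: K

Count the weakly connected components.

From A: component {A, B, C, D, E, F, G, H, I, J, K, L}.
That's 1 component.

1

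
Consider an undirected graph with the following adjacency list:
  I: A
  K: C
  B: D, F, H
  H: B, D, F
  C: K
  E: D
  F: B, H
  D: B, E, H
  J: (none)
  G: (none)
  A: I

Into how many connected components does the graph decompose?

5

From A: component {A, I}.
From B: component {B, D, E, F, H}.
From C: component {C, K}.
From G: component {G}.
From J: component {J}.
That's 5 components.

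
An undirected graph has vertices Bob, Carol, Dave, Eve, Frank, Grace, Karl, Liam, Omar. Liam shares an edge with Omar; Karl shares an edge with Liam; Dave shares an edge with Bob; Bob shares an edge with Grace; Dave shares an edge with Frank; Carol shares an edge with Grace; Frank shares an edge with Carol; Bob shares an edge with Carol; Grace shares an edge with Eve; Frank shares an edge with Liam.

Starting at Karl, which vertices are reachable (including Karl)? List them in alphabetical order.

Bob, Carol, Dave, Eve, Frank, Grace, Karl, Liam, Omar

Start at Karl.
Its neighbours: Liam.
Then their neighbours: Frank, Omar.
Then next layer: Carol, Dave.
Then next layer: Bob, Grace.
Then next layer: Eve.
Every vertex is now reached.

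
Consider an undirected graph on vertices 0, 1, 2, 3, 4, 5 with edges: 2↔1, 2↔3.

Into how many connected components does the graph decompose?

From 0: component {0}.
From 1: component {1, 2, 3}.
From 4: component {4}.
From 5: component {5}.
That's 4 components.

4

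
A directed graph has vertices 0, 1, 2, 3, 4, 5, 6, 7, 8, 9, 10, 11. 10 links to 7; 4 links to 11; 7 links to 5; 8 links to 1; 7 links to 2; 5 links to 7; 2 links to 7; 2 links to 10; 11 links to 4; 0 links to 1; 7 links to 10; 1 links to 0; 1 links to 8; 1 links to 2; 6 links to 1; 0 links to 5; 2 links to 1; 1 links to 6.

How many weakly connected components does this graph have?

From 0: component {0, 1, 2, 5, 6, 7, 8, 10}.
From 3: component {3}.
From 4: component {4, 11}.
From 9: component {9}.
That's 4 components.

4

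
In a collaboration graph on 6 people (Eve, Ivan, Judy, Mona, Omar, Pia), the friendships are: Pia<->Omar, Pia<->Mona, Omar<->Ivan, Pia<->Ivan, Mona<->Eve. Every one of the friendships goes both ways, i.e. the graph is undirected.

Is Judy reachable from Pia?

Explore from Pia.
Distance 1: reach Ivan, Mona, Omar.
Distance 2: reach Eve.
The search is exhausted without reaching Judy; it lies in a different component.

No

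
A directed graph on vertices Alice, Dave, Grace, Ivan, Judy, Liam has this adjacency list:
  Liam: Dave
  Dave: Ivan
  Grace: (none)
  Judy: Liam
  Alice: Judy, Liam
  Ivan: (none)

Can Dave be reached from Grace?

Grace has no outgoing edges, so nothing is reachable from it.

No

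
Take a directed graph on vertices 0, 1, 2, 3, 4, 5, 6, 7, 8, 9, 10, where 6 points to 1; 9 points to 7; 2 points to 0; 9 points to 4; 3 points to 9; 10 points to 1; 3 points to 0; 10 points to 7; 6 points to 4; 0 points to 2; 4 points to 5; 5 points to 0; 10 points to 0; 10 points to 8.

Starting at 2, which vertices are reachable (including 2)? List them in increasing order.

0, 2

Start at 2.
Its neighbours: 0.
Nothing further is reachable.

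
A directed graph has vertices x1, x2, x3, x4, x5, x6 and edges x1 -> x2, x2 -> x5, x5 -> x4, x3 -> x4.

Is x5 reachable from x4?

x4 has no outgoing edges, so nothing is reachable from it.

No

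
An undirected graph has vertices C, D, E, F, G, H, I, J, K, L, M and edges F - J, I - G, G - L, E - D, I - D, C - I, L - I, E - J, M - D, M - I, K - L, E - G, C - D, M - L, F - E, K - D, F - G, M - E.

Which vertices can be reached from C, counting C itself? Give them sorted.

C, D, E, F, G, I, J, K, L, M

Start at C.
Its neighbours: D, I.
Then their neighbours: E, G, K, L, M.
Then next layer: F, J.
Nothing further is reachable.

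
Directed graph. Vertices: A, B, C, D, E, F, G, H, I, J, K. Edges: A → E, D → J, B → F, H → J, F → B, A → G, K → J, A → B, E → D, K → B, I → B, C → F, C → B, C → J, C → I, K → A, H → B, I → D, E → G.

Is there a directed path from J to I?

J has no outgoing edges, so nothing is reachable from it.

No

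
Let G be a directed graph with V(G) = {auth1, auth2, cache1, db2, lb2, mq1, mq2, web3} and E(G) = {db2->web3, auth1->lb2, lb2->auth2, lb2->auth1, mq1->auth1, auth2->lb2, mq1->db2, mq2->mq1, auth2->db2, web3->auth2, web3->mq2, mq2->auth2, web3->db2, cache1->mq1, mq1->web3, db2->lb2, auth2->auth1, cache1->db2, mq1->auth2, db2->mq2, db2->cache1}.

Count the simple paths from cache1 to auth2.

cache1→db2→lb2→auth2
cache1→db2→mq2→auth2
cache1→db2→mq2→mq1→auth1→lb2→auth2
cache1→db2→mq2→mq1→auth2
cache1→db2→mq2→mq1→web3→auth2
cache1→db2→web3→auth2
cache1→db2→web3→mq2→auth2
cache1→db2→web3→mq2→mq1→auth1→lb2→auth2
... and 11 more.

19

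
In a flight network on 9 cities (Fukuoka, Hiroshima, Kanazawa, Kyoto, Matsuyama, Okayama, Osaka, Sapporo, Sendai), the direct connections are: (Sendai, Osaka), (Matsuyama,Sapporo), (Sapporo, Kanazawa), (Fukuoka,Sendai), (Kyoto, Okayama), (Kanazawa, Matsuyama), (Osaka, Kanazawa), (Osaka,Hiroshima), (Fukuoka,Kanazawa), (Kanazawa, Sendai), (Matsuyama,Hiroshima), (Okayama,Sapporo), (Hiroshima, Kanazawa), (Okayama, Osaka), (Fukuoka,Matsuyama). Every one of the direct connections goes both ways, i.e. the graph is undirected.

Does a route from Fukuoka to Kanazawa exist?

Explore from Fukuoka.
Distance 1: reach Kanazawa, Matsuyama, Sendai.
Found Kanazawa.

Yes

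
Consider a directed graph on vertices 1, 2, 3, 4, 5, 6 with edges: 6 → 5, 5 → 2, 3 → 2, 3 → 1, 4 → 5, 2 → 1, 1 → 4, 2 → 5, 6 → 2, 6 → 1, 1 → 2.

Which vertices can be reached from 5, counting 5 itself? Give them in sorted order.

Start at 5.
Its neighbours: 2.
Then their neighbours: 1.
Then next layer: 4.
Nothing further is reachable.

1, 2, 4, 5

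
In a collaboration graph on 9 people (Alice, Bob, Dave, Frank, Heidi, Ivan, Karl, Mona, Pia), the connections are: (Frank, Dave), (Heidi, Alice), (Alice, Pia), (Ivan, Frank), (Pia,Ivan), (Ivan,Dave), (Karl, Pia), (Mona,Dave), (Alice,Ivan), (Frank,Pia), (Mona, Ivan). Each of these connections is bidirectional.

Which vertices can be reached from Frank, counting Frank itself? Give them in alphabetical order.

Start at Frank.
Its neighbours: Dave, Ivan, Pia.
Then their neighbours: Alice, Karl, Mona.
Then next layer: Heidi.
Nothing further is reachable.

Alice, Dave, Frank, Heidi, Ivan, Karl, Mona, Pia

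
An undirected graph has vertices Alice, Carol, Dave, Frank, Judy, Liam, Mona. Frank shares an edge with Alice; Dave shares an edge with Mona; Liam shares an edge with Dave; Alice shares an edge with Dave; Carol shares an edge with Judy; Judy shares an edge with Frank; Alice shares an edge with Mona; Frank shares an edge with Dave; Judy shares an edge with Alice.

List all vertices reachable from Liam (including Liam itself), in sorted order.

Alice, Carol, Dave, Frank, Judy, Liam, Mona

Start at Liam.
Its neighbours: Dave.
Then their neighbours: Alice, Frank, Mona.
Then next layer: Judy.
Then next layer: Carol.
Every vertex is now reached.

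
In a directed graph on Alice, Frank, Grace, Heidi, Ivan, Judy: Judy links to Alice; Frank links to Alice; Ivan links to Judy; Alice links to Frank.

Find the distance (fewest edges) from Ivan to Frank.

Distance 0: Ivan.
Distance 1: Judy.
Distance 2: Alice.
Distance 3: Frank — contains Frank.

3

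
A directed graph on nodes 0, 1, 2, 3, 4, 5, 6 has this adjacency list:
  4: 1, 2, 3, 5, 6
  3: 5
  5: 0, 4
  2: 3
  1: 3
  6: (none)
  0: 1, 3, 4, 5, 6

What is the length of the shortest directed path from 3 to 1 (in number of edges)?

Distance 0: 3.
Distance 1: 5.
Distance 2: 0, 4.
Distance 3: 1, 2, 6 — contains 1.

3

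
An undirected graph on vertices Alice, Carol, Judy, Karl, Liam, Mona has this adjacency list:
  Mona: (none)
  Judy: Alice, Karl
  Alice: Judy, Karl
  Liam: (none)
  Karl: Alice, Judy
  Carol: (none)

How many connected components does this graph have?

4

From Alice: component {Alice, Judy, Karl}.
From Carol: component {Carol}.
From Liam: component {Liam}.
From Mona: component {Mona}.
That's 4 components.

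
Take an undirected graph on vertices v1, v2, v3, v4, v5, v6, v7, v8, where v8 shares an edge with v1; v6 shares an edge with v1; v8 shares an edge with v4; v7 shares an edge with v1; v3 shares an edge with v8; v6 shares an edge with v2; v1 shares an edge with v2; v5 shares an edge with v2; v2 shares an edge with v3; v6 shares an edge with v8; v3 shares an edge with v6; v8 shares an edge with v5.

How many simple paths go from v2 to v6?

10

v2–v1–v6
v2–v1–v8–v3–v6
v2–v1–v8–v6
v2–v3–v6
v2–v3–v8–v1–v6
v2–v3–v8–v6
v2–v5–v8–v1–v6
v2–v5–v8–v3–v6
v2–v5–v8–v6
v2–v6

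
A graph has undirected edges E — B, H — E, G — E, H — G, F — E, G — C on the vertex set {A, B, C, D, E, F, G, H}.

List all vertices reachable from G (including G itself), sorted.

Start at G.
Its neighbours: C, E, H.
Then their neighbours: B, F.
Nothing further is reachable.

B, C, E, F, G, H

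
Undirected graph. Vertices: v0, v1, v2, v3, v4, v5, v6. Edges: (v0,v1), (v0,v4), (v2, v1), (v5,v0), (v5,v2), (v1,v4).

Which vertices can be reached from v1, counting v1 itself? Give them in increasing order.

v0, v1, v2, v4, v5

Start at v1.
Its neighbours: v0, v2, v4.
Then their neighbours: v5.
Nothing further is reachable.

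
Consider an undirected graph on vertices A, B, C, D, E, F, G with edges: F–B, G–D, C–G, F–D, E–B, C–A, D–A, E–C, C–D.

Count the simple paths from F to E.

F–B–E
F–D–A–C–E
F–D–C–E
F–D–G–C–E

4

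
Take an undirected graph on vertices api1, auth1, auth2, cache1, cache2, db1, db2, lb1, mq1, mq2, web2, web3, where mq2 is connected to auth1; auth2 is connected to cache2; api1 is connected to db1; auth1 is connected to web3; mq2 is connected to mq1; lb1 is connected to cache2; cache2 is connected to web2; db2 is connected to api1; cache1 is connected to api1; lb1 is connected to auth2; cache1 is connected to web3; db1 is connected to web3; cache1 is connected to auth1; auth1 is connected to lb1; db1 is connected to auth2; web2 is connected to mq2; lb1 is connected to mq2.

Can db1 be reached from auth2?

Yes

Explore from auth2.
Distance 1: reach cache2, db1, lb1.
Found db1.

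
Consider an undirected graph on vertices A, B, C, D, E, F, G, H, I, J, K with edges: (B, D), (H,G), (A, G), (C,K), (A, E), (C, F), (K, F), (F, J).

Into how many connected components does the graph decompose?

From A: component {A, E, G, H}.
From B: component {B, D}.
From C: component {C, F, J, K}.
From I: component {I}.
That's 4 components.

4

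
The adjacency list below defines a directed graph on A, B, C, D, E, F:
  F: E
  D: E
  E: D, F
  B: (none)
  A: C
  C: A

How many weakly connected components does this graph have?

3

From A: component {A, C}.
From B: component {B}.
From D: component {D, E, F}.
That's 3 components.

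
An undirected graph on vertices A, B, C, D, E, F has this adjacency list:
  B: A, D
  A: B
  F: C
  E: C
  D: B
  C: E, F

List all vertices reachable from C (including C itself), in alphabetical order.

C, E, F

Start at C.
Its neighbours: E, F.
Nothing further is reachable.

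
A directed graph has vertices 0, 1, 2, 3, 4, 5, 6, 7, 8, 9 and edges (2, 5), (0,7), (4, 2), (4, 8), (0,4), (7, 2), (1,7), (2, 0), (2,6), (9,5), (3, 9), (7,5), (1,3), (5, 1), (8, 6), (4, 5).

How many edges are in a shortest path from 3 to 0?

6

Distance 0: 3.
Distance 1: 9.
Distance 2: 5.
Distance 3: 1.
Distance 4: 7.
Distance 5: 2.
Distance 6: 0, 6 — contains 0.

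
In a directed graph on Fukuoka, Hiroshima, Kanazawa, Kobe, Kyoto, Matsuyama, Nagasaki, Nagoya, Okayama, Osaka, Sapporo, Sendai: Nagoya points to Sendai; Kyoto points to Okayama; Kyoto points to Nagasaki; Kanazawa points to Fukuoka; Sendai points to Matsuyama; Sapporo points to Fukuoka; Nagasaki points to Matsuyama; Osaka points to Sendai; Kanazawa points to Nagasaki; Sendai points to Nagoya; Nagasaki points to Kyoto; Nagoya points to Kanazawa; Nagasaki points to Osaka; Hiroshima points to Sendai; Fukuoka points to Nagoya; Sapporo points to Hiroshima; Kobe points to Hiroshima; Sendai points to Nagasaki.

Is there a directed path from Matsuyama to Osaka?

No

Matsuyama has no outgoing edges, so nothing is reachable from it.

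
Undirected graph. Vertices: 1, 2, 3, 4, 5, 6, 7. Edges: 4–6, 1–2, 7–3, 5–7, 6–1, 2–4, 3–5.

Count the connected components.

From 1: component {1, 2, 4, 6}.
From 3: component {3, 5, 7}.
That's 2 components.

2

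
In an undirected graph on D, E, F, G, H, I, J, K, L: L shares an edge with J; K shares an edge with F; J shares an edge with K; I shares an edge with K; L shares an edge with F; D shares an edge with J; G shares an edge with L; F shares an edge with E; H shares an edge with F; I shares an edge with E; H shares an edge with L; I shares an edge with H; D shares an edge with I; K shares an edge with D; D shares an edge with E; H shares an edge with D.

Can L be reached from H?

Yes

Explore from H.
Distance 1: reach D, F, I, L.
Found L.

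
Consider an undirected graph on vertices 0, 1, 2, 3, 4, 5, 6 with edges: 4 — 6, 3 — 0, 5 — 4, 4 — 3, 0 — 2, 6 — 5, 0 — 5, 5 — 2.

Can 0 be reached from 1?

No

1 has no edges, so nothing is reachable from it.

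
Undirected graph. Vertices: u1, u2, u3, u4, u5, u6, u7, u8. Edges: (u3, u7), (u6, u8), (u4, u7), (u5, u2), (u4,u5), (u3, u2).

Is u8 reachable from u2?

No

Explore from u2.
Distance 1: reach u3, u5.
Distance 2: reach u4, u7.
The search is exhausted without reaching u8; it lies in a different component.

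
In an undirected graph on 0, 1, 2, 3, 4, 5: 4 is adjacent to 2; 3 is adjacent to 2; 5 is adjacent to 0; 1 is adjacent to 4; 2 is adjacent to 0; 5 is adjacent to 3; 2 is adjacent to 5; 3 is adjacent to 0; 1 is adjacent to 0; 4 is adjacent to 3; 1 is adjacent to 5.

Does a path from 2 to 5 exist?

Explore from 2.
Distance 1: reach 0, 3, 4, 5.
Found 5.

Yes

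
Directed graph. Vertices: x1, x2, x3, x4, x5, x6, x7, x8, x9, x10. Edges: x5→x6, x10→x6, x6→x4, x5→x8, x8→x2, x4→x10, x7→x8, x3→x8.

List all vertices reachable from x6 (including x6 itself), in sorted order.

x4, x6, x10

Start at x6.
Its neighbours: x4.
Then their neighbours: x10.
Nothing further is reachable.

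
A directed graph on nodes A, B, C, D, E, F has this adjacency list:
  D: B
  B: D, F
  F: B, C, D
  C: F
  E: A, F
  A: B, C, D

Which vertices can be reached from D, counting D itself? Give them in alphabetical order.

Start at D.
Its neighbours: B.
Then their neighbours: F.
Then next layer: C.
Nothing further is reachable.

B, C, D, F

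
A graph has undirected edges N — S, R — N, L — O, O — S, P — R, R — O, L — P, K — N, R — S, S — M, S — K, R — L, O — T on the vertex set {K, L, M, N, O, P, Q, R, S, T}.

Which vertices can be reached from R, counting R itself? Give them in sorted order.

K, L, M, N, O, P, R, S, T

Start at R.
Its neighbours: L, N, O, P, S.
Then their neighbours: K, M, T.
Nothing further is reachable.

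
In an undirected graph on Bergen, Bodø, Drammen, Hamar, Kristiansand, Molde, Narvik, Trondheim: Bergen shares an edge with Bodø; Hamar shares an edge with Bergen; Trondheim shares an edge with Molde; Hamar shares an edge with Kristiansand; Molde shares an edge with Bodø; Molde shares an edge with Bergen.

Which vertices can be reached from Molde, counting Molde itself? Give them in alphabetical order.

Bergen, Bodø, Hamar, Kristiansand, Molde, Trondheim

Start at Molde.
Its neighbours: Bergen, Bodø, Trondheim.
Then their neighbours: Hamar.
Then next layer: Kristiansand.
Nothing further is reachable.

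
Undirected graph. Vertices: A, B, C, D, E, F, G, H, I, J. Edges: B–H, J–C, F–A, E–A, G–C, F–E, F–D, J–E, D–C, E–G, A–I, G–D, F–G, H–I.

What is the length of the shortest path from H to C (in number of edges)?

Distance 0: H.
Distance 1: B, I.
Distance 2: A.
Distance 3: E, F.
Distance 4: D, G, J.
Distance 5: C — contains C.

5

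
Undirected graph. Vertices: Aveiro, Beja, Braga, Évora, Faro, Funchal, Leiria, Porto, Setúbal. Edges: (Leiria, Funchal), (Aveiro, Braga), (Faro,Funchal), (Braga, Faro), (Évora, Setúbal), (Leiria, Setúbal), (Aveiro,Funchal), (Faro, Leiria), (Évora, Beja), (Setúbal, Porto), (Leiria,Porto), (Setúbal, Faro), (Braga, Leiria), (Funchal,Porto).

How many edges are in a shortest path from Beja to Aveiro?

5

Distance 0: Beja.
Distance 1: Évora.
Distance 2: Setúbal.
Distance 3: Faro, Leiria, Porto.
Distance 4: Braga, Funchal.
Distance 5: Aveiro — contains Aveiro.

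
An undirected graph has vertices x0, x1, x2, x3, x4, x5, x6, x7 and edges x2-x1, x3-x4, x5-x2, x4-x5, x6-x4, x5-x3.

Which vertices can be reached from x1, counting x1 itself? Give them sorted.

Start at x1.
Its neighbours: x2.
Then their neighbours: x5.
Then next layer: x3, x4.
Then next layer: x6.
Nothing further is reachable.

x1, x2, x3, x4, x5, x6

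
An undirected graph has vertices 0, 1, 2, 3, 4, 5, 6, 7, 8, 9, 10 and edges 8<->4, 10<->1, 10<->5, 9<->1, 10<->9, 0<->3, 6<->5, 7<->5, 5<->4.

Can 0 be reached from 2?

2 has no edges, so nothing is reachable from it.

No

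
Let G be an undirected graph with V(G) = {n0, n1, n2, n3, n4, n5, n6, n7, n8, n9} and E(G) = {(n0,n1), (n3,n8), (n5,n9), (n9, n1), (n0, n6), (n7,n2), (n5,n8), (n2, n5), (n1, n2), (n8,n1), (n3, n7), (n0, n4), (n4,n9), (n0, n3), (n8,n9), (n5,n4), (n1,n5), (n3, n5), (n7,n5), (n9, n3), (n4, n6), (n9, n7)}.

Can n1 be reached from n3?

Explore from n3.
Distance 1: reach n0, n5, n7, n8, n9.
Distance 2: reach n1, n2, n4, n6.
Found n1.

Yes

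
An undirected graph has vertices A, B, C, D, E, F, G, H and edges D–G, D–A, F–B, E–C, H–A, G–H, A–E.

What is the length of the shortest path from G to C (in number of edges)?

Distance 0: G.
Distance 1: D, H.
Distance 2: A.
Distance 3: E.
Distance 4: C — contains C.

4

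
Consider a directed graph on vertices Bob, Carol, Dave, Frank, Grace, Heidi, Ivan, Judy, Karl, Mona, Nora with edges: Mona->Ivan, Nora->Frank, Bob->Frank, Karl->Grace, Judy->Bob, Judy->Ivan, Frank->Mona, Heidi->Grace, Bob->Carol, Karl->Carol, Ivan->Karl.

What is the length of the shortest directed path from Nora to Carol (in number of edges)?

Distance 0: Nora.
Distance 1: Frank.
Distance 2: Mona.
Distance 3: Ivan.
Distance 4: Karl.
Distance 5: Carol, Grace — contains Carol.

5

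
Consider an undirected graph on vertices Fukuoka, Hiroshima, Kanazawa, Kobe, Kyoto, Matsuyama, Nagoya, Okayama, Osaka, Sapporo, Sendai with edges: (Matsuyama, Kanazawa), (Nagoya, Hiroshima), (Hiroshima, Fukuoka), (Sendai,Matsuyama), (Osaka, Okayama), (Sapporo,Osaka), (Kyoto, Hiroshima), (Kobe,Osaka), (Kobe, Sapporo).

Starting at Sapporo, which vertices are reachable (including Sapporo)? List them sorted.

Kobe, Okayama, Osaka, Sapporo

Start at Sapporo.
Its neighbours: Kobe, Osaka.
Then their neighbours: Okayama.
Nothing further is reachable.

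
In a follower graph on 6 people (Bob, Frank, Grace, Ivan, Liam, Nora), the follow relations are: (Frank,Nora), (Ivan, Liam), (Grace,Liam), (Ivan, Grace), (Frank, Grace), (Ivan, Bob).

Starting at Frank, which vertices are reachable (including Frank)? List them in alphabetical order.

Start at Frank.
Its neighbours: Grace, Nora.
Then their neighbours: Liam.
Nothing further is reachable.

Frank, Grace, Liam, Nora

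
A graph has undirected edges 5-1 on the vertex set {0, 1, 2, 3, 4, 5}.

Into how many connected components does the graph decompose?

5

From 0: component {0}.
From 1: component {1, 5}.
From 2: component {2}.
From 3: component {3}.
From 4: component {4}.
That's 5 components.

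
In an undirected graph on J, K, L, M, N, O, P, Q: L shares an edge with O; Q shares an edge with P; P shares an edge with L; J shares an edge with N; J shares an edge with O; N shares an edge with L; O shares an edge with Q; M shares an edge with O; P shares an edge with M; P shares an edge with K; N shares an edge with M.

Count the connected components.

1

From J: component {J, K, L, M, N, O, P, Q}.
That's 1 component.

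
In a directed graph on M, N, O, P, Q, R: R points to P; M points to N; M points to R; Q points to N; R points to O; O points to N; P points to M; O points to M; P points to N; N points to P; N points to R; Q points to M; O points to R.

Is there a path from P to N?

Yes

Explore from P.
Distance 1: reach M, N.
Found N.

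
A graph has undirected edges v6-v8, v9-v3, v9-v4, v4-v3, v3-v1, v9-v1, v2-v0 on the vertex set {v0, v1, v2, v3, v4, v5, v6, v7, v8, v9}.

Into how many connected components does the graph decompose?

5

From v0: component {v0, v2}.
From v1: component {v1, v3, v4, v9}.
From v5: component {v5}.
From v6: component {v6, v8}.
From v7: component {v7}.
That's 5 components.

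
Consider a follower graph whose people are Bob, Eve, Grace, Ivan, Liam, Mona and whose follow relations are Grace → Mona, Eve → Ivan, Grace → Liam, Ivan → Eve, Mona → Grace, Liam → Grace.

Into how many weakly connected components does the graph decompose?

From Bob: component {Bob}.
From Eve: component {Eve, Ivan}.
From Grace: component {Grace, Liam, Mona}.
That's 3 components.

3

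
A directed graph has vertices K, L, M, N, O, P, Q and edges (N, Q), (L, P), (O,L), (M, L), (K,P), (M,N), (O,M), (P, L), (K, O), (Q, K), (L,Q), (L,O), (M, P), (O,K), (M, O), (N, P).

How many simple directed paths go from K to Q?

7

K→O→L→Q
K→O→M→L→Q
K→O→M→N→P→L→Q
K→O→M→N→Q
K→O→M→P→L→Q
K→P→L→O→M→N→Q
K→P→L→Q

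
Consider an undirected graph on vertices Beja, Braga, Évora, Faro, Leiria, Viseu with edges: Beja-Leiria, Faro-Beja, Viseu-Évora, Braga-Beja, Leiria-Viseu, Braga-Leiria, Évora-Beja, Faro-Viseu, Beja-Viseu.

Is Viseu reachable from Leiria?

Explore from Leiria.
Distance 1: reach Beja, Braga, Viseu.
Found Viseu.

Yes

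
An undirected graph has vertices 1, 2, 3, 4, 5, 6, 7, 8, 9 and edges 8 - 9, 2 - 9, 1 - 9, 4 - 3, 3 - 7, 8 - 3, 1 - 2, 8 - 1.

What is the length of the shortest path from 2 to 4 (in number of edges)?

4

Distance 0: 2.
Distance 1: 1, 9.
Distance 2: 8.
Distance 3: 3.
Distance 4: 4, 7 — contains 4.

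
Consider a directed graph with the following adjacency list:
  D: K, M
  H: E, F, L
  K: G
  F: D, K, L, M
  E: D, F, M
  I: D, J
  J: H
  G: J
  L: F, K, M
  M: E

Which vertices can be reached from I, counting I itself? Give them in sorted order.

Start at I.
Its neighbours: D, J.
Then their neighbours: H, K, M.
Then next layer: E, F, G, L.
Every vertex is now reached.

D, E, F, G, H, I, J, K, L, M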